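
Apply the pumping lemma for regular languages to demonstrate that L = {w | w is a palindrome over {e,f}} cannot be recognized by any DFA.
Assume L is regular with pumping length p. Idea: pumping the leading e-block breaks the symmetry.
Choose s = e^p f e^p (a palindrome of length 2p+1 ≥ p). By the pumping lemma, s = xyz with |xy| ≤ p, |y| > 0, so y = e^k with k > 0 (xy lies entirely in the first e^p). Then xy²z = e^(p+k) f e^p, which is not a palindrome since p+k ≠ p.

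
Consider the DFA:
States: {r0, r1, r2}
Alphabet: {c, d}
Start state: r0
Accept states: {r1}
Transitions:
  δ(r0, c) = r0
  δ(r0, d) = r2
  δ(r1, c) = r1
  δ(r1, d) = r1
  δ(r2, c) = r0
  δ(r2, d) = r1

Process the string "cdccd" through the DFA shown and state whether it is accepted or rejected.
Processing string "cdccd":
  r0 --c--> r0
  r0 --d--> r2
  r2 --c--> r0
  r0 --c--> r0
  r0 --d--> r2
Final state: r2
Accept states: {r1}
No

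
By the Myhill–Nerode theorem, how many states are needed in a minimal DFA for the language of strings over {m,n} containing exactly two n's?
By Myhill–Nerode, count the distinguishable equivalence classes: four classes — 0, 1, 2, or ≥3 n's seen.
4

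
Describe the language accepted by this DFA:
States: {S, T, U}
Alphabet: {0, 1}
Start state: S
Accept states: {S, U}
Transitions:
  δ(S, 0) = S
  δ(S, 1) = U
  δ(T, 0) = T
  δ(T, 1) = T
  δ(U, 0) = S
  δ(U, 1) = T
Testing a few strings:
  '011' → reject
  '100' → accept
  '01' → accept
  '000' → accept
State roles: S=last symbol not 1 (ok); T=saw 11 (dead); U=last symbol 1 (ok)
All binary strings with no two consecutive 1's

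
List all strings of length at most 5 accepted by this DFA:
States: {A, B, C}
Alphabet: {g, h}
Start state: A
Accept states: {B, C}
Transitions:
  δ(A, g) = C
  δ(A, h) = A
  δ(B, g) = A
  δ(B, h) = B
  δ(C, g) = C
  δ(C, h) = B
g, gg, gh, hg, ggg, ggh, ghh, hgg, hgh, hhg, gggg, gggh, gghh, ghgg, ghhh, hggg, hggh, hghh, hhgg, hhgh, hhhg, ggggg, ggggh, ggghh, gghgg, gghhh, ghggg, ghggh, ghghg, ghhgg, ghhhh, hgggg, hgggh, hgghh, hghgg, hghhh, hhggg, hhggh, hhghh, hhhgg, hhhgh, hhhhg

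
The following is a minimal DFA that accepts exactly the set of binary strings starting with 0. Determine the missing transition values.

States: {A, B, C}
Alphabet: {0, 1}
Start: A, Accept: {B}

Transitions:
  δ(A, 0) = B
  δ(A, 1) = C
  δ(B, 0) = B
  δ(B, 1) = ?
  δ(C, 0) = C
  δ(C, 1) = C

From the language and accept set, identify what each state tracks — A: no input read; B: started with 0; C: started with 1 (dead).
Each missing δ(q, a) is the state matching the new tracked value after reading a.
δ(B, 1) = B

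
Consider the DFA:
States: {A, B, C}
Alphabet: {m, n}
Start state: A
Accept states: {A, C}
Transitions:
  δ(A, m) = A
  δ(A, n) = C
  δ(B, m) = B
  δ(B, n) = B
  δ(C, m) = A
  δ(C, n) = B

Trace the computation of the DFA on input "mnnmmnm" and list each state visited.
read 'm': A → A
  read 'n': A → C
  read 'n': C → B
  read 'm': B → B
  read 'm': B → B
  read 'n': B → B
  read 'm': B → B
A -> A -> C -> B -> B -> B -> B -> B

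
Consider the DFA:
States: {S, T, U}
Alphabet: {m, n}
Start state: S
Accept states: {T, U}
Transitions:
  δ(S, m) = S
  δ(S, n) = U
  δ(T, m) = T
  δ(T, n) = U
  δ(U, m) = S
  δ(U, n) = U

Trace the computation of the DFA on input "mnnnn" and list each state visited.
read 'm': S → S
  read 'n': S → U
  read 'n': U → U
  read 'n': U → U
  read 'n': U → U
S -> S -> U -> U -> U -> U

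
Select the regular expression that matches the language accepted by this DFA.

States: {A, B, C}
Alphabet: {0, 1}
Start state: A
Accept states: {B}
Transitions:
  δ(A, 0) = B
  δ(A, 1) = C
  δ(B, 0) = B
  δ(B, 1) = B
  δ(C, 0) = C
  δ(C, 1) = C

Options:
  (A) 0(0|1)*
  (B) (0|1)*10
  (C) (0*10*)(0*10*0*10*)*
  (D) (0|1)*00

Check each option against the DFA on short strings; one disagreement eliminates an option:
  (A) 0(0|1)*: agrees with the DFA on every string of length ≤ 6
  (B) (0|1)*10: on '0' the DFA goes A → B and accepts (B ∈ Accept), but the regex does not match it → eliminate
  (C) (0*10*)(0*10*0*10*)*: on '0' the DFA goes A → B and accepts (B ∈ Accept), but the regex does not match it → eliminate
  (D) (0|1)*00: on '0' the DFA goes A → B and accepts (B ∈ Accept), but the regex does not match it → eliminate
Only (A) is consistent with the DFA.
(A) 0(0|1)*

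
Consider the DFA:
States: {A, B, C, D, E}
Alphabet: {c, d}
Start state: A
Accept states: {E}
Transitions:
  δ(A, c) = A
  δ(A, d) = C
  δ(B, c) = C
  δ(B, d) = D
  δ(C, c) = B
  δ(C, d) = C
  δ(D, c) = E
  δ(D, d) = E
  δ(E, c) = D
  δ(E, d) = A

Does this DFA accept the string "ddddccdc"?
Processing string "ddddccdc":
  A --d--> C
  C --d--> C
  C --d--> C
  C --d--> C
  C --c--> B
  B --c--> C
  C --d--> C
  C --c--> B
Final state: B
Accept states: {E}
No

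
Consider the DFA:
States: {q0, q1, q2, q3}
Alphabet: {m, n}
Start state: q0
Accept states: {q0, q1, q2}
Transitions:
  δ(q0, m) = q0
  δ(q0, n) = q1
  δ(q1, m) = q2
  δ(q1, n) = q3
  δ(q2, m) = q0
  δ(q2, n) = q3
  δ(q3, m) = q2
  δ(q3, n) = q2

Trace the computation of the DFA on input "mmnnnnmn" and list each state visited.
read 'm': q0 → q0
  read 'm': q0 → q0
  read 'n': q0 → q1
  read 'n': q1 → q3
  read 'n': q3 → q2
  read 'n': q2 → q3
  read 'm': q3 → q2
  read 'n': q2 → q3
q0 -> q0 -> q0 -> q1 -> q3 -> q2 -> q3 -> q2 -> q3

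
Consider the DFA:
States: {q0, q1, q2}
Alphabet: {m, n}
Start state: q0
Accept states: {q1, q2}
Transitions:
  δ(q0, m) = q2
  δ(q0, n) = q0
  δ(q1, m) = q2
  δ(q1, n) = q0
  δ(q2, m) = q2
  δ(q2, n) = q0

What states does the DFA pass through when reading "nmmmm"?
read 'n': q0 → q0
  read 'm': q0 → q2
  read 'm': q2 → q2
  read 'm': q2 → q2
  read 'm': q2 → q2
q0 -> q0 -> q2 -> q2 -> q2 -> q2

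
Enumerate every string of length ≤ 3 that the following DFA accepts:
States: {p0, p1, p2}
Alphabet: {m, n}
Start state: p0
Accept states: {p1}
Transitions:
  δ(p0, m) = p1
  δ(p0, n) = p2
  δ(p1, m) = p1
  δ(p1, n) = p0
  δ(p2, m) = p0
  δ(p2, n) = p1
m, mm, nn, mmm, mnm, nmm, nnm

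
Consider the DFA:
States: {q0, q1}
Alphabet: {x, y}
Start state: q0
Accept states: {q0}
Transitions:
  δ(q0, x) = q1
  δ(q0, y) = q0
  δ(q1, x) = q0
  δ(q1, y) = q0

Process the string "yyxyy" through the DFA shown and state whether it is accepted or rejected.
Processing string "yyxyy":
  q0 --y--> q0
  q0 --y--> q0
  q0 --x--> q1
  q1 --y--> q0
  q0 --y--> q0
Final state: q0
Accept states: {q0}
Yes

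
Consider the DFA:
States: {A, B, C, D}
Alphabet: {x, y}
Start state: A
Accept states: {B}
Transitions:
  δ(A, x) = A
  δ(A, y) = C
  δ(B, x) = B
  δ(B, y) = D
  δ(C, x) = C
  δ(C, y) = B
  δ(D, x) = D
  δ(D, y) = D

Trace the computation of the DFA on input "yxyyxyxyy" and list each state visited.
read 'y': A → C
  read 'x': C → C
  read 'y': C → B
  read 'y': B → D
  read 'x': D → D
  read 'y': D → D
  read 'x': D → D
  read 'y': D → D
  read 'y': D → D
A -> C -> C -> B -> D -> D -> D -> D -> D -> D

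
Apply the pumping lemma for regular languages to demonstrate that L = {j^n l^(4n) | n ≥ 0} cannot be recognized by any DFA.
Assume L is regular with pumping length p. Idea: pumping the j-block breaks the 1:4 ratio.
Choose s = j^p l^(4p) (length 5p ≥ p). By the pumping lemma, s = xyz with |xy| ≤ p, |y| > 0, so y = j^k with k ≥ 1. Then xy²z = j^(p+k) l^(4p). For this to be in L we would need 4p = 4(p+k), i.e. 4k = 0, contradicting k ≥ 1. So xy²z ∉ L.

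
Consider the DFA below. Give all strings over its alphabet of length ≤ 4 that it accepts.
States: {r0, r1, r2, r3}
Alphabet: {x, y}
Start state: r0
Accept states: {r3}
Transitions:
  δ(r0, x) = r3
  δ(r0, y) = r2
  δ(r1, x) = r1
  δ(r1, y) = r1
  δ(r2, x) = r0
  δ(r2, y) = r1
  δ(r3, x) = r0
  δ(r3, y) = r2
x, xxx, yxx, xyxx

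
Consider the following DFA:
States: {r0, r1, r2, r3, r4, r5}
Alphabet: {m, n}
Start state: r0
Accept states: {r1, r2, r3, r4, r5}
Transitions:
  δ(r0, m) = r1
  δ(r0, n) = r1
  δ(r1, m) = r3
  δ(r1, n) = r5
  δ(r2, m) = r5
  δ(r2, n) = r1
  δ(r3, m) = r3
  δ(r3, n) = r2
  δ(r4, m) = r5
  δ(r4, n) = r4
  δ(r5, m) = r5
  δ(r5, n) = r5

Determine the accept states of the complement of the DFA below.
Complement accept states = All states \ Original accept states
= {r0, r1, r2, r3, r4, r5} \ {r1, r2, r3, r4, r5}
{r0}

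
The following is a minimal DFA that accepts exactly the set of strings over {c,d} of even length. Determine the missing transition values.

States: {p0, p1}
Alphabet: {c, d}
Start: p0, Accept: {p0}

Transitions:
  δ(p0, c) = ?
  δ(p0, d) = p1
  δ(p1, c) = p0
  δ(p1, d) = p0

From the language and accept set, identify what each state tracks — p0: even length so far; p1: odd length so far.
Each missing δ(q, a) is the state matching the new tracked value after reading a.
δ(p0, c) = p1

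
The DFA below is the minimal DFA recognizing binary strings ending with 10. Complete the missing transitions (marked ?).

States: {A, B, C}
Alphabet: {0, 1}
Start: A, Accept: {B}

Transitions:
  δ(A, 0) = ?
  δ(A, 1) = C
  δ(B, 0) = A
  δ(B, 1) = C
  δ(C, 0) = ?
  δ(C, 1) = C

From the language and accept set, identify what each state tracks — A: no suffix match; B: suffix is 10; C: one trailing 1.
Each missing δ(q, a) is the state matching the new tracked value after reading a.
δ(A, 0) = A; δ(C, 0) = B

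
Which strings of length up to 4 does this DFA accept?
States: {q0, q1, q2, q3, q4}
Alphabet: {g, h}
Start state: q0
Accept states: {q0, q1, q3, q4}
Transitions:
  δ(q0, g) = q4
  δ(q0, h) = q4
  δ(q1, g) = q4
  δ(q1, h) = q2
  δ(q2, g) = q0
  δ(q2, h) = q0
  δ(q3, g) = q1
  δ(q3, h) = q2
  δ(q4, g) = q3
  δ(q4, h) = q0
ε, g, h, gg, gh, hg, hh, ggg, ghg, ghh, hgg, hhg, hhh, gggg, gghg, gghh, ghgg, ghgh, ghhg, ghhh, hggg, hghg, hghh, hhgg, hhgh, hhhg, hhhh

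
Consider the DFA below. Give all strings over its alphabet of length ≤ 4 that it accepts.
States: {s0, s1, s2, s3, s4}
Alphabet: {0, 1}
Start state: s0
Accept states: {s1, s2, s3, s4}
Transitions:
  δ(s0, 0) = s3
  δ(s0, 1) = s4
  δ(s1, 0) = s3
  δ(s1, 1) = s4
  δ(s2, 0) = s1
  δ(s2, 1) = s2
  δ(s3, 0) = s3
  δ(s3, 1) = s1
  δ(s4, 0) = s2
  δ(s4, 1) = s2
0, 1, 00, 01, 10, 11, 000, 001, 010, 011, 100, 101, 110, 111, 0000, 0001, 0010, 0011, 0100, 0101, 0110, 0111, 1000, 1001, 1010, 1011, 1100, 1101, 1110, 1111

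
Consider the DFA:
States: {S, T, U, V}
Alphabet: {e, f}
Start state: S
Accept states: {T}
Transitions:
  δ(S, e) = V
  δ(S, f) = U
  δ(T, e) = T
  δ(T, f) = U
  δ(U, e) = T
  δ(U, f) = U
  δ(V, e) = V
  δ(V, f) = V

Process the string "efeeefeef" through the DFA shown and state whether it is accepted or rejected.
Processing string "efeeefeef":
  S --e--> V
  V --f--> V
  V --e--> V
  V --e--> V
  V --e--> V
  V --f--> V
  V --e--> V
  V --e--> V
  V --f--> V
Final state: V
Accept states: {T}
No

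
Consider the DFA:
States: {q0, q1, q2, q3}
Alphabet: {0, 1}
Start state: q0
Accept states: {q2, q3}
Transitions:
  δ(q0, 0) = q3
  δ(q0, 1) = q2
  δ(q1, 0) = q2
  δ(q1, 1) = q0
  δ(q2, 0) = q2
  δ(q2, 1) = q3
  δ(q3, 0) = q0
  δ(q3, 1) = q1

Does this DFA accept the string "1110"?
Processing string "1110":
  q0 --1--> q2
  q2 --1--> q3
  q3 --1--> q1
  q1 --0--> q2
Final state: q2
Accept states: {q2, q3}
Yes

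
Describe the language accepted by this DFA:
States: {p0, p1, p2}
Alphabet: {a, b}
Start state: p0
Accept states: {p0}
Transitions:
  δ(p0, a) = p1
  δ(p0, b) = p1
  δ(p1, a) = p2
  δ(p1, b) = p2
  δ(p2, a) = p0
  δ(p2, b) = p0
Testing a few strings:
  'a' → reject
  'aba' → accept
  'ab' → reject
  'baa' → accept
State roles: p0=length ≡ 0 (mod 3); p1=length ≡ 1 (mod 3); p2=length ≡ 2 (mod 3)
All strings over {a,b} whose length is a multiple of 3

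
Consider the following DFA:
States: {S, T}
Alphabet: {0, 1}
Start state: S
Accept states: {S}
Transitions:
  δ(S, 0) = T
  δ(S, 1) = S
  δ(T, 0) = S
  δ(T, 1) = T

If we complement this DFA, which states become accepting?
Complement accept states = All states \ Original accept states
= {S, T} \ {S}
{T}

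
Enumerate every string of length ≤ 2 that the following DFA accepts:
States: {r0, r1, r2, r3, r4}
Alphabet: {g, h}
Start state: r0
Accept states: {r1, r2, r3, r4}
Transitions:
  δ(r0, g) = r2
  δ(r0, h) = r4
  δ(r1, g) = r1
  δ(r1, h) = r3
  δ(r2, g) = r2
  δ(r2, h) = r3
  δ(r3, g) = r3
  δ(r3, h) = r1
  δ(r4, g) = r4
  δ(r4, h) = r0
g, h, gg, gh, hg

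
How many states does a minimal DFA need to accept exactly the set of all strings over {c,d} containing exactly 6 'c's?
By Myhill–Nerode, count the distinguishable equivalence classes: 8 classes — having seen 0, 1, …, 6, or >6 copies of 'c'; the count-6 class is the only accepting one and >6 is dead.
8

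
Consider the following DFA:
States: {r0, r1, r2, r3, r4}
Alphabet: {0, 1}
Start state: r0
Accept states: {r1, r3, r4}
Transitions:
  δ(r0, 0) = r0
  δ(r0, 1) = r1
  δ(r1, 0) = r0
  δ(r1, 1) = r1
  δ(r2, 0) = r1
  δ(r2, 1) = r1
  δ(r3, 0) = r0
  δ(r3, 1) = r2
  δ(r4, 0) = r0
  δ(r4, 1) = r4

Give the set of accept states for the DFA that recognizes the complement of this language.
Complement accept states = All states \ Original accept states
= {r0, r1, r2, r3, r4} \ {r1, r3, r4}
{r0, r2}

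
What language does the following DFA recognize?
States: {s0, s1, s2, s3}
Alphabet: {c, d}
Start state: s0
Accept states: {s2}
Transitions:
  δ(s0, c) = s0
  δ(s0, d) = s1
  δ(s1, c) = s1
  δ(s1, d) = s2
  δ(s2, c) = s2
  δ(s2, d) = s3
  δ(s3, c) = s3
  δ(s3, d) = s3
Testing a few strings:
  'cc' → reject
  'd' → reject
  'dccc' → reject
  'dc' → reject
State roles: s0=zero d's; s1=one d; s2=two d's; s3=≥ three d's (dead)
All strings over {c,d} containing exactly two d's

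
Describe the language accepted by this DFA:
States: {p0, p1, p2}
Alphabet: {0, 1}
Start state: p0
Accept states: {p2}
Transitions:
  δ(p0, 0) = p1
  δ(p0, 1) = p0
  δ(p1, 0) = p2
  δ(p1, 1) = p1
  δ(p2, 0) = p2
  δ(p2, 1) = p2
Testing a few strings:
  '0' → reject
  '1' → reject
  '0011' → accept
  '000' → accept
State roles: p0=zero 0's seen; p1=one 0 seen; p2=≥ two 0's seen
All binary strings containing at least two 0's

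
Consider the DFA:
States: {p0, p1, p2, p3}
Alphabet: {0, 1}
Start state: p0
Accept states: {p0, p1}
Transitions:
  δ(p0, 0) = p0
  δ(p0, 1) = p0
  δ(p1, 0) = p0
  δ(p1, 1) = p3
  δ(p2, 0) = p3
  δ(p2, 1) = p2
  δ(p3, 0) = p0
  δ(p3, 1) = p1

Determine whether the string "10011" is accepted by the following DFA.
Processing string "10011":
  p0 --1--> p0
  p0 --0--> p0
  p0 --0--> p0
  p0 --1--> p0
  p0 --1--> p0
Final state: p0
Accept states: {p0, p1}
Yes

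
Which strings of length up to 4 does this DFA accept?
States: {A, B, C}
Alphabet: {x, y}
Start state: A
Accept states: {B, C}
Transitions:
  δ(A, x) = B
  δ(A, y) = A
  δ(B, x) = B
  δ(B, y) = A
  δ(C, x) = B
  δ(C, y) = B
x, xx, yx, xxx, xyx, yxx, yyx, xxxx, xxyx, xyxx, xyyx, yxxx, yxyx, yyxx, yyyx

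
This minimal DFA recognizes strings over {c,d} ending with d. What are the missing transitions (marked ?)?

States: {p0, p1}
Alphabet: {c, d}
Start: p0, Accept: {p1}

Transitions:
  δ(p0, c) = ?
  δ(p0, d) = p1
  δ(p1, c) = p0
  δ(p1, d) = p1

From the language and accept set, identify what each state tracks — p0: last symbol not d; p1: last symbol is d.
Each missing δ(q, a) is the state matching the new tracked value after reading a.
δ(p0, c) = p0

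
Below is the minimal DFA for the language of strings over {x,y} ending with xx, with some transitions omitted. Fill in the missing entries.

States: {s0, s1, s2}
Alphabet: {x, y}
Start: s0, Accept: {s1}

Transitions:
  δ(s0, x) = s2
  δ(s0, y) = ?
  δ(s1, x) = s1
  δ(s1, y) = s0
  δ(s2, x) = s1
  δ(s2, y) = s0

From the language and accept set, identify what each state tracks — s0: last symbol not x; s1: two trailing x's; s2: one trailing x.
Each missing δ(q, a) is the state matching the new tracked value after reading a.
δ(s0, y) = s0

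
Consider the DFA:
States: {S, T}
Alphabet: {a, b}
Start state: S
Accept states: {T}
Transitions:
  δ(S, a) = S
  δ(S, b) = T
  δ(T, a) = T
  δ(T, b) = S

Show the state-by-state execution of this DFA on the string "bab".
read 'b': S → T
  read 'a': T → T
  read 'b': T → S
S -> T -> T -> S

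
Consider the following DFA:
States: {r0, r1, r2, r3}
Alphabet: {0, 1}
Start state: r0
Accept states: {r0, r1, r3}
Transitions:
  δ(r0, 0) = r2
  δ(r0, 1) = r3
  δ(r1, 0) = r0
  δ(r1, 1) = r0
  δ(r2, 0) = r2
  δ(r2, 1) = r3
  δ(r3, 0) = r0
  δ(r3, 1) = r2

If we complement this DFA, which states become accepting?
Complement accept states = All states \ Original accept states
= {r0, r1, r2, r3} \ {r0, r1, r3}
{r2}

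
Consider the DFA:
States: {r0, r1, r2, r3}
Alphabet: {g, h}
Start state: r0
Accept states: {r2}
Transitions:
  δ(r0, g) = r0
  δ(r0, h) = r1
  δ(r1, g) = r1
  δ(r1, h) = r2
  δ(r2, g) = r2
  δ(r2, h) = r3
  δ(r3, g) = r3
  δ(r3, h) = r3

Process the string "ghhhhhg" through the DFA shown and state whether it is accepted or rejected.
Processing string "ghhhhhg":
  r0 --g--> r0
  r0 --h--> r1
  r1 --h--> r2
  r2 --h--> r3
  r3 --h--> r3
  r3 --h--> r3
  r3 --g--> r3
Final state: r3
Accept states: {r2}
No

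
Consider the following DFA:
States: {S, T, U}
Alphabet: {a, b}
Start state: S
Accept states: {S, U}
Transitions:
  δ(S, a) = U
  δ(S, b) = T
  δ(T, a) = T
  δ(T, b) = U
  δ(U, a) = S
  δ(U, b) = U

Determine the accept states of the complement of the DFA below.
Complement accept states = All states \ Original accept states
= {S, T, U} \ {S, U}
{T}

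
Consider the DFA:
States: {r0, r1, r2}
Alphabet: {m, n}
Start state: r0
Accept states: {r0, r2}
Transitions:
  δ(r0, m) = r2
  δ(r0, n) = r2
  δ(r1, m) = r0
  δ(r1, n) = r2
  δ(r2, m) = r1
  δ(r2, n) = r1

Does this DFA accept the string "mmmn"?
Processing string "mmmn":
  r0 --m--> r2
  r2 --m--> r1
  r1 --m--> r0
  r0 --n--> r2
Final state: r2
Accept states: {r0, r2}
Yes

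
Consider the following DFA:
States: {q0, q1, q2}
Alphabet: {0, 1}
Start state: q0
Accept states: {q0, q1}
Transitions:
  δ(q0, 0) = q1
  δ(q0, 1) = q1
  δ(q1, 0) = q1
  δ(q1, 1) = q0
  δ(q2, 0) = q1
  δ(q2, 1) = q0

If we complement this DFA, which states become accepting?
Complement accept states = All states \ Original accept states
= {q0, q1, q2} \ {q0, q1}
{q2}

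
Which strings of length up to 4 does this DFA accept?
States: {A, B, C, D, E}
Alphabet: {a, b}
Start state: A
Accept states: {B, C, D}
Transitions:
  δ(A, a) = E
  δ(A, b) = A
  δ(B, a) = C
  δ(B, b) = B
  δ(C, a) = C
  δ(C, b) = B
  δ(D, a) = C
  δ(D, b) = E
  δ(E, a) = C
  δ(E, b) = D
aa, ab, aaa, aab, aba, baa, bab, aaaa, aaab, aaba, aabb, abaa, abab, abba, abbb, baaa, baab, baba, bbaa, bbab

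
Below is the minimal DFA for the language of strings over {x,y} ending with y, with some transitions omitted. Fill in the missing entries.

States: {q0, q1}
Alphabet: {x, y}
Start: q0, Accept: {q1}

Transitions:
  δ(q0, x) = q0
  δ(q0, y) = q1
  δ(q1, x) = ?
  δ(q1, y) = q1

From the language and accept set, identify what each state tracks — q0: last symbol not y; q1: last symbol is y.
Each missing δ(q, a) is the state matching the new tracked value after reading a.
δ(q1, x) = q0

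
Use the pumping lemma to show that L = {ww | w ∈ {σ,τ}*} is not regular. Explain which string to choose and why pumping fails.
Assume L is regular with pumping length p. Idea: pumping the leading σ-block breaks the equality of the two halves.
Choose s = σ^p τ σ^p τ ∈ L (with w = σ^p τ). |s| = 2p+2 ≥ p. By the pumping lemma, s = xyz with |xy| ≤ p, |y| > 0, so y = σ^k with k ≥ 1, in the first σ-block. Then xy²z = σ^(p+k) τ σ^p τ, of length 2p+2+k. If k is odd this length is odd, so it cannot be of the form ww. If k is even, each half has length p+1+k/2 ≤ p+k, so the first half lies entirely inside the leading σ-block and contains no τ, while the second half ends in τ; the halves differ. Either way xy²z ∉ L.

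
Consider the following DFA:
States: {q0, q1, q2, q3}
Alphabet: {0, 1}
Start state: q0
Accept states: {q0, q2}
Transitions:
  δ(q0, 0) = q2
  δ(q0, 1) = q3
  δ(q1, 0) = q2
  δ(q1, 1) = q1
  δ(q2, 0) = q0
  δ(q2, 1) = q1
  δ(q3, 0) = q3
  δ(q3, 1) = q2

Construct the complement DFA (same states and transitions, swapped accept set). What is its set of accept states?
Complement accept states = All states \ Original accept states
= {q0, q1, q2, q3} \ {q0, q2}
{q1, q3}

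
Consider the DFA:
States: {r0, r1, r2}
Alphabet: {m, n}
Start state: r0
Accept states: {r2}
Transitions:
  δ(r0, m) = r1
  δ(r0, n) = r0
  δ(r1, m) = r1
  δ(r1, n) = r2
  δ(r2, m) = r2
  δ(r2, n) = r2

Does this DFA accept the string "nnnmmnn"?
Processing string "nnnmmnn":
  r0 --n--> r0
  r0 --n--> r0
  r0 --n--> r0
  r0 --m--> r1
  r1 --m--> r1
  r1 --n--> r2
  r2 --n--> r2
Final state: r2
Accept states: {r2}
Yes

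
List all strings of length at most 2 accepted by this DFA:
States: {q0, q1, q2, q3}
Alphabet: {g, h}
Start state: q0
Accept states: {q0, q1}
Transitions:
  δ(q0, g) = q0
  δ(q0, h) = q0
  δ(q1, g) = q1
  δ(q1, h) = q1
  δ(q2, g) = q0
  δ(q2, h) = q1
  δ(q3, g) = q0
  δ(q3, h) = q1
ε, g, h, gg, gh, hg, hh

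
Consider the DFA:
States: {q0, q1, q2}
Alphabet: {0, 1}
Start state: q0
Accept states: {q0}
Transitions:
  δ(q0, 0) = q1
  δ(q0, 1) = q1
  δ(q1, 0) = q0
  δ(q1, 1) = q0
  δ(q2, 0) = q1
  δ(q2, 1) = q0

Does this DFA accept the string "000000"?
Processing string "000000":
  q0 --0--> q1
  q1 --0--> q0
  q0 --0--> q1
  q1 --0--> q0
  q0 --0--> q1
  q1 --0--> q0
Final state: q0
Accept states: {q0}
Yes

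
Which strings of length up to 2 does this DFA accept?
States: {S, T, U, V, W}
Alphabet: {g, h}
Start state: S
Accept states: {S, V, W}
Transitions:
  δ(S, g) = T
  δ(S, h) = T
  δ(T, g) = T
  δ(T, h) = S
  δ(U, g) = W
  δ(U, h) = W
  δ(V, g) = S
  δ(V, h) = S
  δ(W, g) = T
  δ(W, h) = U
ε, gh, hh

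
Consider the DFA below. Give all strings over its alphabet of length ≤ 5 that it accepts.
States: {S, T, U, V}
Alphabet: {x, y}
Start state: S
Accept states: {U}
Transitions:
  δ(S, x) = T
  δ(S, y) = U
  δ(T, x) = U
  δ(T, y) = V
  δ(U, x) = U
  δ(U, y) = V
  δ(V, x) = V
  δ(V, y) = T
y, xx, yx, xxx, yxx, xxxx, xyyx, yxxx, yyyx, xxxxx, xxyyx, xyxyx, xyyxx, yxxxx, yxyyx, yyxyx, yyyxx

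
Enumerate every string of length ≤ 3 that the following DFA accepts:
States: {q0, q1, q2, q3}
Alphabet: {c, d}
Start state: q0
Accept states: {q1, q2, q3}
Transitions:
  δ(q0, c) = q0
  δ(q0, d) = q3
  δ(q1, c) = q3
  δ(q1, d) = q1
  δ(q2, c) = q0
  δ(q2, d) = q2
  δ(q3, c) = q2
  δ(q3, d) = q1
d, cd, dc, dd, ccd, cdc, cdd, dcd, ddc, ddd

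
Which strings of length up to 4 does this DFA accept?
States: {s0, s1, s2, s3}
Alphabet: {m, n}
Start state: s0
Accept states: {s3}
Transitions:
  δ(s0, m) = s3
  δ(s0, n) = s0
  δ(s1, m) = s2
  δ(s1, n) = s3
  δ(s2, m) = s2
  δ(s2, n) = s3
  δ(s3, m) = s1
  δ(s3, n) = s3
m, mn, nm, mmn, mnn, nmn, nnm, mmmn, mmnn, mnmn, mnnn, nmmn, nmnn, nnmn, nnnm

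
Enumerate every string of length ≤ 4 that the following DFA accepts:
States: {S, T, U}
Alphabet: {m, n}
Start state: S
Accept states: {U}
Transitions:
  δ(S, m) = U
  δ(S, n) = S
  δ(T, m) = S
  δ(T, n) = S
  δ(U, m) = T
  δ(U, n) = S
m, nm, mnm, nnm, mmmm, mmnm, mnnm, nmnm, nnnm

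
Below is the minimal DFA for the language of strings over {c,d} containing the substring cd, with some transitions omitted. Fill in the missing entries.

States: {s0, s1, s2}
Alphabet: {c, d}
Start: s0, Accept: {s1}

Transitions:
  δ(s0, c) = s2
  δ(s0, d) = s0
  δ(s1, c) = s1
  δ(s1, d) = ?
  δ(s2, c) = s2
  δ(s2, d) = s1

From the language and accept set, identify what each state tracks — s0: no c seen yet; s1: substring cd seen; s2: seen a c, waiting for d.
Each missing δ(q, a) is the state matching the new tracked value after reading a.
δ(s1, d) = s1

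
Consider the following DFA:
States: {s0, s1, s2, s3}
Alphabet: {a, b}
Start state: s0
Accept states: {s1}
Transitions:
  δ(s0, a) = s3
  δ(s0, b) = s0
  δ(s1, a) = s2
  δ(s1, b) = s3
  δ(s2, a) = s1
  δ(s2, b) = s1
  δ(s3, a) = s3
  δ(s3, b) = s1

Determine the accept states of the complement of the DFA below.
Complement accept states = All states \ Original accept states
= {s0, s1, s2, s3} \ {s1}
{s0, s2, s3}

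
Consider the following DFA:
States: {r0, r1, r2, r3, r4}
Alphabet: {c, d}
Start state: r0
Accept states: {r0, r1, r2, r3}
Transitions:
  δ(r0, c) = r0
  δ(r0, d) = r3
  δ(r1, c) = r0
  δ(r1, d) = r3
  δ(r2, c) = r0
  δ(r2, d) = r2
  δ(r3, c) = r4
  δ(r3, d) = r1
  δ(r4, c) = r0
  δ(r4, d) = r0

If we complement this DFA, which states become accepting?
Complement accept states = All states \ Original accept states
= {r0, r1, r2, r3, r4} \ {r0, r1, r2, r3}
{r4}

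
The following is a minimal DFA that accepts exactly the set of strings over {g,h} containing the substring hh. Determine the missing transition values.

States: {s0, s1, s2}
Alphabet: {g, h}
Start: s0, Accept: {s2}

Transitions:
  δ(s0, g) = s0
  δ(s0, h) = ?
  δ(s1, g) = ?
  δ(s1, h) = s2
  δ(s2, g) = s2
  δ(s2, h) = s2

From the language and accept set, identify what each state tracks — s0: no progress toward hh; s1: one trailing h; s2: substring hh seen.
Each missing δ(q, a) is the state matching the new tracked value after reading a.
δ(s0, h) = s1; δ(s1, g) = s0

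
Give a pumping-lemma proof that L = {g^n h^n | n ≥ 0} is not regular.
Assume L is regular with pumping length p. Idea: pumping the g-block changes the count balance.
Choose s = g^p h^p (length 2p ≥ p). By the pumping lemma, s = xyz with |xy| ≤ p, |y| > 0. So y = g^k for some k > 0 (since xy is entirely within the g's). Pumping gives xy²z = g^(p+k) h^p, which is not in L since p+k ≠ p.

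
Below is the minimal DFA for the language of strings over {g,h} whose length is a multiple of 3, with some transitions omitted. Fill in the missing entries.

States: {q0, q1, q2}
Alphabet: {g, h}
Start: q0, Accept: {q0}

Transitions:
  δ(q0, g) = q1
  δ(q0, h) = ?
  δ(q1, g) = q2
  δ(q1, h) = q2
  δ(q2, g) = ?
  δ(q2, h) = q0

From the language and accept set, identify what each state tracks — q0: length ≡ 0 (mod 3); q1: length ≡ 1 (mod 3); q2: length ≡ 2 (mod 3).
Each missing δ(q, a) is the state matching the new tracked value after reading a.
δ(q0, h) = q1; δ(q2, g) = q0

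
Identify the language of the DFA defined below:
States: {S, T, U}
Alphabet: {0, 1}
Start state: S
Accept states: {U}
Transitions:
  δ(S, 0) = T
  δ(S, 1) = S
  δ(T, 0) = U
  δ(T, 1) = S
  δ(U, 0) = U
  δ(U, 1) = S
Testing a few strings:
  '0111' → reject
  '110' → reject
  '10' → reject
  '0' → reject
State roles: S=last symbol not 0; T=one trailing 0; U=two trailing 0's
All binary strings ending with 00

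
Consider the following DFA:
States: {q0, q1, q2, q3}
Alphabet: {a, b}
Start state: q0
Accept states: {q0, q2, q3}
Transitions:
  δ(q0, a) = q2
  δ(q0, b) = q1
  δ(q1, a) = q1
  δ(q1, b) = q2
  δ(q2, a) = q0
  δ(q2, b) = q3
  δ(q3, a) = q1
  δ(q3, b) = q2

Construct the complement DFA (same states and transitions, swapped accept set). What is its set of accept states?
Complement accept states = All states \ Original accept states
= {q0, q1, q2, q3} \ {q0, q2, q3}
{q1}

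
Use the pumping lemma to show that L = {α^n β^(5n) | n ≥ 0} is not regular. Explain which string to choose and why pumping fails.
Assume L is regular with pumping length p. Idea: pumping the α-block breaks the 1:5 ratio.
Choose s = α^p β^(5p) (length 6p ≥ p). By the pumping lemma, s = xyz with |xy| ≤ p, |y| > 0, so y = α^k with k ≥ 1. Then xy²z = α^(p+k) β^(5p). For this to be in L we would need 5p = 5(p+k), i.e. 5k = 0, contradicting k ≥ 1. So xy²z ∉ L.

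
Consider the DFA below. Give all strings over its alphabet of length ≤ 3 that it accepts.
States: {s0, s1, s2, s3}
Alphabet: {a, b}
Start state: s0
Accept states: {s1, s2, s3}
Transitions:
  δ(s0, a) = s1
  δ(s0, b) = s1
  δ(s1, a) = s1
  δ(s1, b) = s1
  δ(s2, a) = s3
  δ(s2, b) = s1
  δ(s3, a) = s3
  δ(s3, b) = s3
a, b, aa, ab, ba, bb, aaa, aab, aba, abb, baa, bab, bba, bbb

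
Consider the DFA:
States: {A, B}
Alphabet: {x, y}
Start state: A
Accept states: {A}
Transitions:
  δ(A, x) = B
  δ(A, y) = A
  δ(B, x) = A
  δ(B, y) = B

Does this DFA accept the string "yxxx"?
Processing string "yxxx":
  A --y--> A
  A --x--> B
  B --x--> A
  A --x--> B
Final state: B
Accept states: {A}
No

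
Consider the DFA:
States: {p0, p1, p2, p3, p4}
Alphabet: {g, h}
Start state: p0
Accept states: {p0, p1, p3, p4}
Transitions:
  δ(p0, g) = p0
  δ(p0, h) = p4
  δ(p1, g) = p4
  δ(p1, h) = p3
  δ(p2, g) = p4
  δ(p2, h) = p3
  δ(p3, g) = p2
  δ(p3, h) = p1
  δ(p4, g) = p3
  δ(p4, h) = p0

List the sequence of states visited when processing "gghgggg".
read 'g': p0 → p0
  read 'g': p0 → p0
  read 'h': p0 → p4
  read 'g': p4 → p3
  read 'g': p3 → p2
  read 'g': p2 → p4
  read 'g': p4 → p3
p0 -> p0 -> p0 -> p4 -> p3 -> p2 -> p4 -> p3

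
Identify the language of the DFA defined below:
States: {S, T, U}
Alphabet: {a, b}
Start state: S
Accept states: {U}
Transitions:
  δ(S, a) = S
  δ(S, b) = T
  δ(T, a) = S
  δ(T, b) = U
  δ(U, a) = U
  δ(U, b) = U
Testing a few strings:
  'bab' → reject
  'bbbb' → accept
  'aa' → reject
  'baba' → reject
State roles: S=no progress toward bb; T=one trailing b; U=substring bb seen
All strings over {a,b} containing the substring bb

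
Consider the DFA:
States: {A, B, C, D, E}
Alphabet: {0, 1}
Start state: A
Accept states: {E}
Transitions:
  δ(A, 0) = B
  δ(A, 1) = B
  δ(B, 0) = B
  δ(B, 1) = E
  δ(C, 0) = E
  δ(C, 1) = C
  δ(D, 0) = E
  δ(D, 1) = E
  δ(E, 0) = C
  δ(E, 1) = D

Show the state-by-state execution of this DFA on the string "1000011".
read '1': A → B
  read '0': B → B
  read '0': B → B
  read '0': B → B
  read '0': B → B
  read '1': B → E
  read '1': E → D
A -> B -> B -> B -> B -> B -> E -> D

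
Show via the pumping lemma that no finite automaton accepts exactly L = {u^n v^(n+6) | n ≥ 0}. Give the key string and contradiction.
Assume L is regular with pumping length p. Idea: pumping the u-block breaks the fixed offset of 6.
Choose s = u^p v^(p+6) ∈ L. By the pumping lemma, s = xyz with |xy| ≤ p, |y| > 0, so y = u^k with k ≥ 1. Then xy²z = u^(p+k) v^(p+6). For this to be in L we would need p+6 = (p+k)+6, i.e. k = 0, contradicting k ≥ 1. So xy²z ∉ L.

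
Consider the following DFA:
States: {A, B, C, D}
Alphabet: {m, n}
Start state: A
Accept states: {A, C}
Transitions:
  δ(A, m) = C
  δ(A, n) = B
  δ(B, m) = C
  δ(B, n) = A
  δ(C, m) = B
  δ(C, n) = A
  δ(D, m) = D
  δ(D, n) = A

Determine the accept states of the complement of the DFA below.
Complement accept states = All states \ Original accept states
= {A, B, C, D} \ {A, C}
{B, D}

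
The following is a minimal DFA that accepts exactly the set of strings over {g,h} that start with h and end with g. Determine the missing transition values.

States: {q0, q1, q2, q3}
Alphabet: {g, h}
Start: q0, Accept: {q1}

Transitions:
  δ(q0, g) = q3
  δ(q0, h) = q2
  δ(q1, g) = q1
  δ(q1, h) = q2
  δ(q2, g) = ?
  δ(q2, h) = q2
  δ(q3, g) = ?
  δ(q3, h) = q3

From the language and accept set, identify what each state tracks — q0: no input read; q1: started with h, last symbol g; q2: started with h, last symbol h; q3: started with g (dead).
Each missing δ(q, a) is the state matching the new tracked value after reading a.
δ(q2, g) = q1; δ(q3, g) = q3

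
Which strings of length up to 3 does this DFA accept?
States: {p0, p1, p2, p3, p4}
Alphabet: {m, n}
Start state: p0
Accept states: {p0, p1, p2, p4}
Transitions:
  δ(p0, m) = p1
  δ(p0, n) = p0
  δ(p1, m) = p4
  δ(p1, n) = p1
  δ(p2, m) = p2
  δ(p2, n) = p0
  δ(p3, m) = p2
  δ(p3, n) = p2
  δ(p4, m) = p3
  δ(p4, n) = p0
ε, m, n, mm, mn, nm, nn, mmn, mnm, mnn, nmm, nmn, nnm, nnn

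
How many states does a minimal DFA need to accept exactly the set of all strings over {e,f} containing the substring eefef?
By Myhill–Nerode, count the distinguishable equivalence classes: 6 classes — one per longest suffix of the input that is a prefix of 'eefef' (lengths 0 through 4), plus an absorbing 'already seen eefef' class.
6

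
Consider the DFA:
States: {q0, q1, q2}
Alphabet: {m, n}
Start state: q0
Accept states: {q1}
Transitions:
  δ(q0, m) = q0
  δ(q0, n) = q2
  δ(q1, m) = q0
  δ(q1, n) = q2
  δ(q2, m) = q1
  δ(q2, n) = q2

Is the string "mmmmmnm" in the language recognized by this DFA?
Processing string "mmmmmnm":
  q0 --m--> q0
  q0 --m--> q0
  q0 --m--> q0
  q0 --m--> q0
  q0 --m--> q0
  q0 --n--> q2
  q2 --m--> q1
Final state: q1
Accept states: {q1}
Yes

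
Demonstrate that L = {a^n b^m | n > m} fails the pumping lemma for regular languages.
Assume L is regular with pumping length p. Idea: pumping down the a-block drops the a-count to at most the b-count.
Choose s = a^(p+1) b^p ∈ L (|s| = 2p+1 ≥ p). By the pumping lemma, s = xyz with |xy| ≤ p, |y| > 0, so y = a^k with k ≥ 1. Take i = 0: xz = a^(p+1−k) b^p. Since k ≥ 1, p+1−k ≤ p, so the number of a's is no longer strictly greater than the number of b's, hence xz ∉ L.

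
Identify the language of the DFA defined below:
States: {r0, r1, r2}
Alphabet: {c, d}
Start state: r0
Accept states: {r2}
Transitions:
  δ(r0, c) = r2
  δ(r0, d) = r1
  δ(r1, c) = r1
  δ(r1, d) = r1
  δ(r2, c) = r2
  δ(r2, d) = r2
Testing a few strings:
  'dc' → reject
  'd' → reject
  'dd' → reject
  'cc' → accept
State roles: r0=no input read; r1=started with d (dead); r2=started with c
All strings over {c,d} starting with c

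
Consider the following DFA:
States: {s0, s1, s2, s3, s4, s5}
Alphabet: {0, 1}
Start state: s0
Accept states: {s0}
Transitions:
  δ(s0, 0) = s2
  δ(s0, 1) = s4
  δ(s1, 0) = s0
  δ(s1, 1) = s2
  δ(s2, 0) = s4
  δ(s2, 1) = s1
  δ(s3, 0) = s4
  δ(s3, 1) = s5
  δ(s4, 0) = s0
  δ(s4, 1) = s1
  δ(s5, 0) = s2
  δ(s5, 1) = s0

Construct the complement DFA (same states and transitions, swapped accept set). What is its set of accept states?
Complement accept states = All states \ Original accept states
= {s0, s1, s2, s3, s4, s5} \ {s0}
{s1, s2, s3, s4, s5}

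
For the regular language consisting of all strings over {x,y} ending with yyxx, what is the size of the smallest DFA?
By Myhill–Nerode, count the distinguishable equivalence classes: 5 classes — one per longest suffix of the input that is a prefix of 'yyxx' (lengths 0 through 4); only the length-4 class is accepting.
5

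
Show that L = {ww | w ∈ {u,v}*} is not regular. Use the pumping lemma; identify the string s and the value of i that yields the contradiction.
Assume L is regular with pumping length p. Idea: pumping the leading u-block breaks the equality of the two halves.
Choose s = u^p v u^p v ∈ L (with w = u^p v). |s| = 2p+2 ≥ p. By the pumping lemma, s = xyz with |xy| ≤ p, |y| > 0, so y = u^k with k ≥ 1, in the first u-block. Then xy²z = u^(p+k) v u^p v, of length 2p+2+k. If k is odd this length is odd, so it cannot be of the form ww. If k is even, each half has length p+1+k/2 ≤ p+k, so the first half lies entirely inside the leading u-block and contains no v, while the second half ends in v; the halves differ. Either way xy²z ∉ L.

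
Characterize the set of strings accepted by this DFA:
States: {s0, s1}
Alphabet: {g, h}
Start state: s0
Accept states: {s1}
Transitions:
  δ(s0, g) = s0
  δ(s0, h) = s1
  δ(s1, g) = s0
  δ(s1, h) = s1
Testing a few strings:
  'ghg' → reject
  'g' → reject
  'gg' → reject
  'hh' → accept
State roles: s0=last symbol not h; s1=last symbol is h
All strings over {g,h} ending with h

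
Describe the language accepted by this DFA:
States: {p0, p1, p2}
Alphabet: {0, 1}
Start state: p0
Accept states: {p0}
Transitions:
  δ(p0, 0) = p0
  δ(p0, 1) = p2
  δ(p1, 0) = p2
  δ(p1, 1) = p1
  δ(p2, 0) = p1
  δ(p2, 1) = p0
Testing a few strings:
  '00' → accept
  '111' → reject
  '1100' → accept
  '0' → accept
State roles: p0=value ≡ 0 (mod 3); p1=value ≡ 2 (mod 3); p2=value ≡ 1 (mod 3)
All binary strings representing a multiple of 3 (read in base 2; leading zeros allowed and ε counts as 0)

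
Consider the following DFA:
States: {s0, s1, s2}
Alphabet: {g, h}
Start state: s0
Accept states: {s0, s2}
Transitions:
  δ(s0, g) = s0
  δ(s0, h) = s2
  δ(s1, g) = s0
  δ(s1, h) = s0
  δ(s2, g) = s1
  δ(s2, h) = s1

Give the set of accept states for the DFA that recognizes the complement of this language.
Complement accept states = All states \ Original accept states
= {s0, s1, s2} \ {s0, s2}
{s1}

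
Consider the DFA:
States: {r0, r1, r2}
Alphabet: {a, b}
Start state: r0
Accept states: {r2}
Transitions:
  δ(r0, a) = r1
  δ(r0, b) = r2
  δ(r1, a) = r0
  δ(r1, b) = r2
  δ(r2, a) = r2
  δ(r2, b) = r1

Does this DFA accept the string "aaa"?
Processing string "aaa":
  r0 --a--> r1
  r1 --a--> r0
  r0 --a--> r1
Final state: r1
Accept states: {r2}
No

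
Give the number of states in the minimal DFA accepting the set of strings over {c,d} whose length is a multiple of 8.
By Myhill–Nerode, count the distinguishable equivalence classes: 8 classes — one per residue of the length mod 8; class i is distinguished from class j by any string of length (8 − i) mod 8.
8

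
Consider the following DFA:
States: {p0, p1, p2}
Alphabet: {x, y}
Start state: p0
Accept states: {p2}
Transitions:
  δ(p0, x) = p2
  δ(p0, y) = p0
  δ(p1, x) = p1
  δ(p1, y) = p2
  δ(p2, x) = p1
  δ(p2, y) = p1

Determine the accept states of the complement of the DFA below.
Complement accept states = All states \ Original accept states
= {p0, p1, p2} \ {p2}
{p0, p1}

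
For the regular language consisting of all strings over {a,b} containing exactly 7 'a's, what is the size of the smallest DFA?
By Myhill–Nerode, count the distinguishable equivalence classes: 9 classes — having seen 0, 1, …, 7, or >7 copies of 'a'; the count-7 class is the only accepting one and >7 is dead.
9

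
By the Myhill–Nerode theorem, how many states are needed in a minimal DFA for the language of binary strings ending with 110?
By Myhill–Nerode, count the distinguishable equivalence classes: 4 classes — one per longest suffix of the input that is a prefix of '110' (lengths 0 through 3); only the length-3 class is accepting.
4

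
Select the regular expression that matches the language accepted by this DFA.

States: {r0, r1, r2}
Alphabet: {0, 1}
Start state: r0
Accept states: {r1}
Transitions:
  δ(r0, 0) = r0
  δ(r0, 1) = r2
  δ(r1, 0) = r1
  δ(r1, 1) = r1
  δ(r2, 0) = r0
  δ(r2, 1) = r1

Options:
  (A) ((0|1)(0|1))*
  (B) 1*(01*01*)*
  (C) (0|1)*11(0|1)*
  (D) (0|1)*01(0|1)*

Check each option against the DFA on short strings; one disagreement eliminates an option:
  (A) ((0|1)(0|1))*: on ε the DFA stays in r0 and rejects (r0 ∉ Accept), but the regex matches it → eliminate
  (B) 1*(01*01*)*: on ε the DFA stays in r0 and rejects (r0 ∉ Accept), but the regex matches it → eliminate
  (C) (0|1)*11(0|1)*: agrees with the DFA on every string of length ≤ 6
  (D) (0|1)*01(0|1)*: on '01' the DFA goes r0 → r0 → r2 and rejects (r2 ∉ Accept), but the regex matches it → eliminate
Only (C) is consistent with the DFA.
(C) (0|1)*11(0|1)*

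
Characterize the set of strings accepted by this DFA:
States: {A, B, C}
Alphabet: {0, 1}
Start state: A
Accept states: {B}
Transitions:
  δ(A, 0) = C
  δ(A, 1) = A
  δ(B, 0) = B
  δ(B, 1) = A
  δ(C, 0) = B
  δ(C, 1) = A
Testing a few strings:
  '00' → accept
  '11' → reject
  '110' → reject
  '0001' → reject
State roles: A=last symbol not 0; B=two trailing 0's; C=one trailing 0
All binary strings ending with 00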